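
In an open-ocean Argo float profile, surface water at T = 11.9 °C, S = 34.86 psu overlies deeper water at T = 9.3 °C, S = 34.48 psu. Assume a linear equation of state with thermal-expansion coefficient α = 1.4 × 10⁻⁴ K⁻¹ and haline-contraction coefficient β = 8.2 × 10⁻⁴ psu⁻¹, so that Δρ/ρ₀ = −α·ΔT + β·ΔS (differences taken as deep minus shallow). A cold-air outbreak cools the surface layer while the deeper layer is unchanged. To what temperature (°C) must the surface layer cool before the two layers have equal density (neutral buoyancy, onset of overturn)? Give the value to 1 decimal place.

Neutral buoyancy requires Δρ = 0, i.e. −α(T_deep − T_surf′) + β(S_deep − S_surf) = 0.
T_surf′ = T_deep − (β/α)·ΔS = 9.3 − (8.2 × 10⁻⁴/1.4 × 10⁻⁴)·(-0.38) = 11.526 °C.
Cooling required: 11.9 − (11.526) = 0.374 °C.

11.5 °C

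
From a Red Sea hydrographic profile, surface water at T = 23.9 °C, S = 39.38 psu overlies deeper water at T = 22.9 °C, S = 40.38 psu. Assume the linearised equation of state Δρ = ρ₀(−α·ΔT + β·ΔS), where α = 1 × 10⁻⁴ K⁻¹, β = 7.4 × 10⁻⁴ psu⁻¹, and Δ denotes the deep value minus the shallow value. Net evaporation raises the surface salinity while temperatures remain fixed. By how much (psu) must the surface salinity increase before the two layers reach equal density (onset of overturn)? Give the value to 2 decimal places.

1.14 psu

Neutral buoyancy requires −α(T_deep − T_surf) + β(S_deep − S_surf′) = 0.
S_surf′ = S_deep − (α/β)·ΔT = 40.38 − (1 × 10⁻⁴/7.4 × 10⁻⁴)·(-1.0) = 40.5151 psu.
Increase required: 40.5151 − 39.38 = 1.1351 psu.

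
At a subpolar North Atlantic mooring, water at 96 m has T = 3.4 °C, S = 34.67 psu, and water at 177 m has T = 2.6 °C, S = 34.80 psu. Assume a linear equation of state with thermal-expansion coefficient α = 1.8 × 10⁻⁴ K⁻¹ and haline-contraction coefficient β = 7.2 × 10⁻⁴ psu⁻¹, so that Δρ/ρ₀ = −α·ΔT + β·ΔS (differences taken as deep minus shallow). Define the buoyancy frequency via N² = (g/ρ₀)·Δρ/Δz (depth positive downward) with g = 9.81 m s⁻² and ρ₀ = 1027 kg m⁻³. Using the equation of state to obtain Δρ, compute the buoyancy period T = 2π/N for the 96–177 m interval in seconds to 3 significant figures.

1.17 × 10³ s

ΔT = -0.8 K, ΔS = +0.13 psu (deep − shallow).
Δρ/ρ₀ = −αΔT + βΔS = 1.44 × 10⁻⁴ + 9.36 × 10⁻⁵ = 2.376 × 10⁻⁴, so Δρ ≈ 0.2440 kg m⁻³.
N² = (g/ρ₀)·Δρ/Δz = g·(Δρ/ρ₀)/Δz = 9.81 × 2.376 × 10⁻⁴ / 81 = 2.8776 × 10⁻⁵ s⁻².
N = √(2.8776 × 10⁻⁵) = 5.3643 × 10⁻³ rad s⁻¹ → T = 2π/N = 1.1713 × 10³ s ≈ 1.17 × 10³ s.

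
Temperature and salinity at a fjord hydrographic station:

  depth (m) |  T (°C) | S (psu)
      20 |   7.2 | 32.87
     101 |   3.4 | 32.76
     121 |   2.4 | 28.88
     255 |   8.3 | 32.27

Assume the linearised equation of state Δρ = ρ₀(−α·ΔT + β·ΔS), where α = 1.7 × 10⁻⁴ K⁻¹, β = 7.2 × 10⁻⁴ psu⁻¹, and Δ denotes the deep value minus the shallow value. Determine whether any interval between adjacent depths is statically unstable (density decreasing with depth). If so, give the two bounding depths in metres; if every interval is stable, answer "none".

101–121 m

Evaluate Δρ/ρ₀ = −αΔT + βΔS across each adjacent pair:
  20–101 m: −αΔT+βΔS = −(1.7 × 10⁻⁴)(-3.8)+(7.2 × 10⁻⁴)(-0.11) = 5.7 × 10⁻⁴ → stable
  101–121 m: −αΔT+βΔS = −(1.7 × 10⁻⁴)(-1.0)+(7.2 × 10⁻⁴)(-3.88) = -2.6 × 10⁻³ → UNSTABLE
  121–255 m: −αΔT+βΔS = −(1.7 × 10⁻⁴)(+5.9)+(7.2 × 10⁻⁴)(+3.39) = 1.4 × 10⁻³ → stable
The 101–121 m interval has Δρ < 0: lighter water underlies denser water.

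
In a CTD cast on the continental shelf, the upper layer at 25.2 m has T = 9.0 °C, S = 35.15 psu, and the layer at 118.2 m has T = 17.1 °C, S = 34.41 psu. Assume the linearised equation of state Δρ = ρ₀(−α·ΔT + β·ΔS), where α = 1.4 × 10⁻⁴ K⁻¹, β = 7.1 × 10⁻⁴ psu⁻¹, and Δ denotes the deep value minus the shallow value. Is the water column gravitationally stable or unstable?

unstable

ΔT = 17.1 − 9.0 = +8.1 K and ΔS = 34.41 − 35.15 = -0.74 psu (deep − shallow).
−αΔT = -1.134 × 10⁻³; βΔS = -5.254 × 10⁻⁴; sum Δρ/ρ₀ = -1.6594 × 10⁻³.
Δρ/ρ₀ < 0, so Δρ < 0: deeper water is lighter → statically unstable; the column would overturn.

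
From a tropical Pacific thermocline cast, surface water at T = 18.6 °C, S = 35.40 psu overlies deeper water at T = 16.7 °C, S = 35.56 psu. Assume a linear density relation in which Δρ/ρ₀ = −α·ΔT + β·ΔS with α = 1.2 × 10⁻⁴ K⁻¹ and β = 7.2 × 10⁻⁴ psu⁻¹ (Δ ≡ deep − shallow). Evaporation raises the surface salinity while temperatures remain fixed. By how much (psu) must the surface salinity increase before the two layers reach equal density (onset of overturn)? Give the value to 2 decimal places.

0.48 psu

Neutral buoyancy requires −α(T_deep − T_surf) + β(S_deep − S_surf′) = 0.
S_surf′ = S_deep − (α/β)·ΔT = 35.56 − (1.2 × 10⁻⁴/7.2 × 10⁻⁴)·(-1.9) = 35.8767 psu.
Increase required: 35.8767 − 35.40 = 0.4767 psu.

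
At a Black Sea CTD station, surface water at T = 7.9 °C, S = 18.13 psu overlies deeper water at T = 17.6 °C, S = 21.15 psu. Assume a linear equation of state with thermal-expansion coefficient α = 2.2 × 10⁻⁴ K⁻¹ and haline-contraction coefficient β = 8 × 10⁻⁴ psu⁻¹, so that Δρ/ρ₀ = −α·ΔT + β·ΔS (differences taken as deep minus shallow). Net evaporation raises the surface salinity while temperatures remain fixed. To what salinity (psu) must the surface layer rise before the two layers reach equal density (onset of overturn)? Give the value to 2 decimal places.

18.48 psu

Neutral buoyancy requires −α(T_deep − T_surf) + β(S_deep − S_surf′) = 0.
S_surf′ = S_deep − (α/β)·ΔT = 21.15 − (2.2 × 10⁻⁴/8 × 10⁻⁴)·(+9.7) = 18.4825 psu.
Increase required: 18.4825 − 18.13 = 0.3525 psu.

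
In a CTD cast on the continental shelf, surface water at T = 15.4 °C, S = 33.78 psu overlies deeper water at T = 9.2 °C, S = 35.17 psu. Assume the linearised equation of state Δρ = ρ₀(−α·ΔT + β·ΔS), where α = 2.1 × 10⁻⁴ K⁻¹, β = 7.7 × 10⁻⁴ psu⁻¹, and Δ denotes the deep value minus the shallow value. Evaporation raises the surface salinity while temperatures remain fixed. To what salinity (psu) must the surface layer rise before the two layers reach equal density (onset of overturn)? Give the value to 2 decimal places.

Neutral buoyancy requires −α(T_deep − T_surf) + β(S_deep − S_surf′) = 0.
S_surf′ = S_deep − (α/β)·ΔT = 35.17 − (2.1 × 10⁻⁴/7.7 × 10⁻⁴)·(-6.2) = 36.8609 psu.
Increase required: 36.8609 − 33.78 = 3.0809 psu.

36.86 psu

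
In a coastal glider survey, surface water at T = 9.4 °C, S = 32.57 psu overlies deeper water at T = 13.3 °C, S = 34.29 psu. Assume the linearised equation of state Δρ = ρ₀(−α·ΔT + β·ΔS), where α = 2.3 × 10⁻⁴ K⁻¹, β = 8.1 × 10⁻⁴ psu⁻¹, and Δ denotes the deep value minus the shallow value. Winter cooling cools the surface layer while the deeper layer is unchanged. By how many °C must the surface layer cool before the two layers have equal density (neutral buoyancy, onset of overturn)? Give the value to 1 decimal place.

2.2 °C

Neutral buoyancy requires Δρ = 0, i.e. −α(T_deep − T_surf′) + β(S_deep − S_surf) = 0.
T_surf′ = T_deep − (β/α)·ΔS = 13.3 − (8.1 × 10⁻⁴/2.3 × 10⁻⁴)·(+1.72) = 7.243 °C.
Cooling required: 9.4 − (7.243) = 2.157 °C.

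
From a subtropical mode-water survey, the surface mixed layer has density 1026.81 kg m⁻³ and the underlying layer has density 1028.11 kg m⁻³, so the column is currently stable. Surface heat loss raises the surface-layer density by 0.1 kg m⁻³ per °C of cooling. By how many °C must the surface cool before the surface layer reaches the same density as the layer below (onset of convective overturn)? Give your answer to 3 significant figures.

Density deficit of the surface layer: 1028.11 − 1026.81 = 1.3 kg m⁻³.
Required change = 1.3 / 0.1 = 13.0 °C.

13.0 °C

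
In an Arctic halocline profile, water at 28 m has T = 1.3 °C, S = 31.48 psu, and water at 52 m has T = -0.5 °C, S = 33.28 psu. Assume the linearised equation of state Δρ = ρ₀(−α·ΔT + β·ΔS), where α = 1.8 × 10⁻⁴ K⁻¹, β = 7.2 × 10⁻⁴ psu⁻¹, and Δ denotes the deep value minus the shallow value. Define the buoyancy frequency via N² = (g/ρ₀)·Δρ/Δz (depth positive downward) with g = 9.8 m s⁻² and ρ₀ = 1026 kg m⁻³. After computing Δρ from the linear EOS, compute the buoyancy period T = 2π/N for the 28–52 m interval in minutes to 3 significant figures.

ΔT = -1.8 K, ΔS = +1.80 psu (deep − shallow).
Δρ/ρ₀ = −αΔT + βΔS = 3.24 × 10⁻⁴ + 1.296 × 10⁻³ = 1.62 × 10⁻³, so Δρ ≈ 1.662 kg m⁻³.
N² = (g/ρ₀)·Δρ/Δz = g·(Δρ/ρ₀)/Δz = 9.8 × 1.62 × 10⁻³ / 24 = 6.6150 × 10⁻⁴ s⁻².
N = √(6.6150 × 10⁻⁴) = 0.025720 rad s⁻¹ → T = 2π/N = 244.29 s = 4.0715 min ≈ 4.07 min.

4.07 min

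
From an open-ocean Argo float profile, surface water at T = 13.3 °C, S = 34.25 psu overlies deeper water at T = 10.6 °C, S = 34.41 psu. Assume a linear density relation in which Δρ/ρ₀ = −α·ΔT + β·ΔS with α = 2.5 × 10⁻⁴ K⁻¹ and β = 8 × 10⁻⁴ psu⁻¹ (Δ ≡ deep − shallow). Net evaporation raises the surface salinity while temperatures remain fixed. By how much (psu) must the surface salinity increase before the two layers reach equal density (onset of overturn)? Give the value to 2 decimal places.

Neutral buoyancy requires −α(T_deep − T_surf) + β(S_deep − S_surf′) = 0.
S_surf′ = S_deep − (α/β)·ΔT = 34.41 − (2.5 × 10⁻⁴/8 × 10⁻⁴)·(-2.7) = 35.2537 psu.
Increase required: 35.2537 − 34.25 = 1.0037 psu.

1.00 psu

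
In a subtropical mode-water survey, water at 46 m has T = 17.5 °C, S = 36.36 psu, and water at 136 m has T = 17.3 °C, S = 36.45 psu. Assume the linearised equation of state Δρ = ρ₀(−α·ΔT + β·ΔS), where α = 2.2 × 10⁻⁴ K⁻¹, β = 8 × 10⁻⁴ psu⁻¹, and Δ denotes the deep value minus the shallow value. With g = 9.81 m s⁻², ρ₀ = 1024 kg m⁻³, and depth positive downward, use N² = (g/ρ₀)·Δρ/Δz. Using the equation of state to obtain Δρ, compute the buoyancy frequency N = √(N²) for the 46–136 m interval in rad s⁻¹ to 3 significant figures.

ΔT = -0.2 K, ΔS = +0.09 psu (deep − shallow).
Δρ/ρ₀ = −αΔT + βΔS = 4.40 × 10⁻⁵ + 7.20 × 10⁻⁵ = 1.16 × 10⁻⁴, so Δρ ≈ 0.1188 kg m⁻³.
N² = (g/ρ₀)·Δρ/Δz = g·(Δρ/ρ₀)/Δz = 9.81 × 1.16 × 10⁻⁴ / 90 = 1.2644 × 10⁻⁵ s⁻².
N = √(1.2644 × 10⁻⁵) = 3.5558 × 10⁻³ rad s⁻¹ ≈ 3.56 × 10⁻³ rad s⁻¹.

3.56 × 10⁻³ rad s⁻¹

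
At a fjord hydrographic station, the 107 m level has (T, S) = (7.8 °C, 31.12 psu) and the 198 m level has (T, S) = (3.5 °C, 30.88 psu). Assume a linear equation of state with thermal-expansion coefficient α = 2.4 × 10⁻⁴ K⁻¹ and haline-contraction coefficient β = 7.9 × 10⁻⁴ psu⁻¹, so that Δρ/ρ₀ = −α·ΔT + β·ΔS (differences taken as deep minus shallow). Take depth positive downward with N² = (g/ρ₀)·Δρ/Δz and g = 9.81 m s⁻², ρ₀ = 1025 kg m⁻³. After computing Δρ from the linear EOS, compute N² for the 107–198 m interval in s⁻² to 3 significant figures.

9.08 × 10⁻⁵ s⁻²

ΔT = -4.3 K, ΔS = -0.24 psu (deep − shallow).
Δρ/ρ₀ = −αΔT + βΔS = 1.032 × 10⁻³ − 1.896 × 10⁻⁴ = 8.424 × 10⁻⁴, so Δρ ≈ 0.8635 kg m⁻³.
N² = (g/ρ₀)·Δρ/Δz = g·(Δρ/ρ₀)/Δz = 9.81 × 8.424 × 10⁻⁴ / 91 = 9.0813 × 10⁻⁵ s⁻² ≈ 9.08 × 10⁻⁵ s⁻².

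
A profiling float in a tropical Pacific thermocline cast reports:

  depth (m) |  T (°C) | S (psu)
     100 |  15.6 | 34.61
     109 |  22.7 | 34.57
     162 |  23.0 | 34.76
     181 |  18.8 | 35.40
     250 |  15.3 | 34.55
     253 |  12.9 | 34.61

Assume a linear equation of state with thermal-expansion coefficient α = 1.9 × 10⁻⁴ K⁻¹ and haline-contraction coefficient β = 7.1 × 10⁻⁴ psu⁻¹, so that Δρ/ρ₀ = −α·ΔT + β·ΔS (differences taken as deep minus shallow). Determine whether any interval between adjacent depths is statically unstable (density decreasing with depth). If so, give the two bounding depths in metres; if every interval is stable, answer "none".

100–109 m

Evaluate Δρ/ρ₀ = −αΔT + βΔS across each adjacent pair:
  100–109 m: −αΔT+βΔS = −(1.9 × 10⁻⁴)(+7.1)+(7.1 × 10⁻⁴)(-0.04) = -1.4 × 10⁻³ → UNSTABLE
  109–162 m: −αΔT+βΔS = −(1.9 × 10⁻⁴)(+0.3)+(7.1 × 10⁻⁴)(+0.19) = 7.8 × 10⁻⁵ → stable
  162–181 m: −αΔT+βΔS = −(1.9 × 10⁻⁴)(-4.2)+(7.1 × 10⁻⁴)(+0.64) = 1.3 × 10⁻³ → stable
  181–250 m: −αΔT+βΔS = −(1.9 × 10⁻⁴)(-3.5)+(7.1 × 10⁻⁴)(-0.85) = 6.2 × 10⁻⁵ → stable
  250–253 m: −αΔT+βΔS = −(1.9 × 10⁻⁴)(-2.4)+(7.1 × 10⁻⁴)(+0.06) = 5.0 × 10⁻⁴ → stable
The 100–109 m interval has Δρ < 0: lighter water underlies denser water.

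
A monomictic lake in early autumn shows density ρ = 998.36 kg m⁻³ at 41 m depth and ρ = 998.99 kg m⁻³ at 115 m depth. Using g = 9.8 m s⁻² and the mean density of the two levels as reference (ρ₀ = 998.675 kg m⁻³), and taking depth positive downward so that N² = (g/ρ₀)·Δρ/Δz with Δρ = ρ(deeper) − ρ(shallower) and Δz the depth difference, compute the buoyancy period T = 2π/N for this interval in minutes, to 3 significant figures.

11.5 min

Δρ = 998.99 − 998.36 = 0.63 kg m⁻³ over Δz = 115 − 41 = 74 m.
N² = (9.8/998.675) × (0.63/74) = 8.3543 × 10⁻⁵ s⁻².
N = √(8.3543 × 10⁻⁵) = 9.1402 × 10⁻³ rad s⁻¹, so T = 2π/N = 687.42 s = 11.457 min ≈ 11.5 min.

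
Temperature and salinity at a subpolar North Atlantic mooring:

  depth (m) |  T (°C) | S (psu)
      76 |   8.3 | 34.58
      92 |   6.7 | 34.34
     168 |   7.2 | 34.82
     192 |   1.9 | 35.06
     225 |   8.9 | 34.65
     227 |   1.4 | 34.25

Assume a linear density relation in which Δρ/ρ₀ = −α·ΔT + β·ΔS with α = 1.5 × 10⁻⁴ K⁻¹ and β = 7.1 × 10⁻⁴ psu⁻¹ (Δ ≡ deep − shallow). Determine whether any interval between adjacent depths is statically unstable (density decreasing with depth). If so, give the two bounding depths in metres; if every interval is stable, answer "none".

Evaluate Δρ/ρ₀ = −αΔT + βΔS across each adjacent pair:
  76–92 m: −αΔT+βΔS = −(1.5 × 10⁻⁴)(-1.6)+(7.1 × 10⁻⁴)(-0.24) = 7.0 × 10⁻⁵ → stable
  92–168 m: −αΔT+βΔS = −(1.5 × 10⁻⁴)(+0.5)+(7.1 × 10⁻⁴)(+0.48) = 2.7 × 10⁻⁴ → stable
  168–192 m: −αΔT+βΔS = −(1.5 × 10⁻⁴)(-5.3)+(7.1 × 10⁻⁴)(+0.24) = 9.7 × 10⁻⁴ → stable
  192–225 m: −αΔT+βΔS = −(1.5 × 10⁻⁴)(+7.0)+(7.1 × 10⁻⁴)(-0.41) = -1.3 × 10⁻³ → UNSTABLE
  225–227 m: −αΔT+βΔS = −(1.5 × 10⁻⁴)(-7.5)+(7.1 × 10⁻⁴)(-0.40) = 8.4 × 10⁻⁴ → stable
The 192–225 m interval has Δρ < 0: lighter water underlies denser water.

192–225 m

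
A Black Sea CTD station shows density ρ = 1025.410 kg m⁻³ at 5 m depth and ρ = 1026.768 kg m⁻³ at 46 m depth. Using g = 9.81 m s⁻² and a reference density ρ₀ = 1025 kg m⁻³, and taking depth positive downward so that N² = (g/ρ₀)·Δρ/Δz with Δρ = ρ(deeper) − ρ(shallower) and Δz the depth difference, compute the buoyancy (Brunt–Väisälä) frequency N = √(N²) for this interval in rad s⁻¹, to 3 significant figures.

Δρ = 1026.768 − 1025.410 = 1.358 kg m⁻³ over Δz = 46 − 5 = 41 m.
N² = (9.81/1025) × (1.358/41) = 3.1700 × 10⁻⁴ s⁻².
N = √(3.1700 × 10⁻⁴) = 0.017804 rad s⁻¹ ≈ 0.0178 rad s⁻¹.
Since Δρ > 0 the layer is stably stratified.

0.0178 rad s⁻¹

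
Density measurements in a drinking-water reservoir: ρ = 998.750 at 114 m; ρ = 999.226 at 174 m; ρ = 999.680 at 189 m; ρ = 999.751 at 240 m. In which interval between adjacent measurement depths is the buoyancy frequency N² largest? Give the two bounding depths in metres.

Compute the density gradient over each adjacent pair:
  114–174 m: Δρ/Δz = 0.476/60 = 7.9 × 10⁻³ kg m⁻⁴
  174–189 m: Δρ/Δz = 0.454/15 = 0.030 kg m⁻⁴
  189–240 m: Δρ/Δz = 0.071/51 = 1.4 × 10⁻³ kg m⁻⁴
The largest gradient is in the 174–189 m interval — the pycnocline.

174–189 m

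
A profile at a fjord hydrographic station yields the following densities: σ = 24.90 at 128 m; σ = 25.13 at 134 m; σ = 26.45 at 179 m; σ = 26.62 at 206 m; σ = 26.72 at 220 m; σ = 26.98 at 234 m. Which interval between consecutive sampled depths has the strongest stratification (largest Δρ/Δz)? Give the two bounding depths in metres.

Compute the density gradient over each adjacent pair:
  128–134 m: Δρ/Δz = 0.23/6 = 0.038 kg m⁻⁴
  134–179 m: Δρ/Δz = 1.32/45 = 0.029 kg m⁻⁴
  179–206 m: Δρ/Δz = 0.17/27 = 6.3 × 10⁻³ kg m⁻⁴
  206–220 m: Δρ/Δz = 0.10/14 = 7.1 × 10⁻³ kg m⁻⁴
  220–234 m: Δρ/Δz = 0.26/14 = 0.019 kg m⁻⁴
The largest gradient is in the 128–134 m interval — the pycnocline.

128–134 m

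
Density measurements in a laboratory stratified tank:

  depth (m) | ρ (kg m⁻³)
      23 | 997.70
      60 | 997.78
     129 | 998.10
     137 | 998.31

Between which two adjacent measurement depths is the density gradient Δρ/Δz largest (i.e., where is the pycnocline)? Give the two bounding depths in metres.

129–137 m

Compute the density gradient over each adjacent pair:
  23–60 m: Δρ/Δz = 0.08/37 = 2.2 × 10⁻³ kg m⁻⁴
  60–129 m: Δρ/Δz = 0.32/69 = 4.6 × 10⁻³ kg m⁻⁴
  129–137 m: Δρ/Δz = 0.21/8 = 0.026 kg m⁻⁴
The largest gradient is in the 129–137 m interval — the pycnocline.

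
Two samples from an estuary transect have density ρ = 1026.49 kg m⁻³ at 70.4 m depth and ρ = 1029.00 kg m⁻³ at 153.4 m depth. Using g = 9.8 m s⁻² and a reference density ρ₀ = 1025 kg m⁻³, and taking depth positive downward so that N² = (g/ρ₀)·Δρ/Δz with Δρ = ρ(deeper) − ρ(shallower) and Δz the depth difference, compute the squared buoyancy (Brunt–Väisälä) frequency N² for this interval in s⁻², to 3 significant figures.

2.89 × 10⁻⁴ s⁻²

Δρ = 1029.00 − 1026.49 = 2.51 kg m⁻³ over Δz = 153.4 − 70.4 = 83 m.
N² = (9.8/1025) × (2.51/83) = 2.8913 × 10⁻⁴ s⁻² ≈ 2.89 × 10⁻⁴ s⁻².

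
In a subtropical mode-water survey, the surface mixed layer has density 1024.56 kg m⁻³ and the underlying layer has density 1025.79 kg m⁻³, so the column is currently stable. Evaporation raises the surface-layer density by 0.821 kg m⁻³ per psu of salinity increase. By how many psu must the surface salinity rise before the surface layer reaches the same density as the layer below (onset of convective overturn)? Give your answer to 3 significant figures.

Density deficit of the surface layer: 1025.79 − 1024.56 = 1.23 kg m⁻³.
Required change = 1.23 / 0.821 = 1.50 psu.

1.50 psu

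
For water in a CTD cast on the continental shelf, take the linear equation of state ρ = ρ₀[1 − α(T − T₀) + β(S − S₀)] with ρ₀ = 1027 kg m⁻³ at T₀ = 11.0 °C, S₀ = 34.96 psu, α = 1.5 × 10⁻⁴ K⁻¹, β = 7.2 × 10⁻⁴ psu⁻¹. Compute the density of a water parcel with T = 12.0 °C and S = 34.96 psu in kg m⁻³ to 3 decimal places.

1026.846 kg m⁻³

T − T₀ = +1.0 K, S − S₀ = +0.00 psu.
Bracket = 1 − α·(+1.0) + β·(+0.00) = 1 + (-1.50 × 10⁻⁴) = 0.9998500.
ρ = 1027 × 0.9998500 = 1026.846 kg m⁻³.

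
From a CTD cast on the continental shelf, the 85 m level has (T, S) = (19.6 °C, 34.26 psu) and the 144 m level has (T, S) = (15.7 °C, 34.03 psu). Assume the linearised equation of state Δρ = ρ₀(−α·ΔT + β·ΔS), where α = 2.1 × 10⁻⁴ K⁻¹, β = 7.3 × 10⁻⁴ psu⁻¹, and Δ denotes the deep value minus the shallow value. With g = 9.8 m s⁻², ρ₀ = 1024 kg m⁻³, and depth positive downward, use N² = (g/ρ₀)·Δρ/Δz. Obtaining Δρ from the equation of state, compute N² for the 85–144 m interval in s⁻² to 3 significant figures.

ΔT = -3.9 K, ΔS = -0.23 psu (deep − shallow).
Δρ/ρ₀ = −αΔT + βΔS = 8.19 × 10⁻⁴ − 1.679 × 10⁻⁴ = 6.511 × 10⁻⁴, so Δρ ≈ 0.6667 kg m⁻³.
N² = (g/ρ₀)·Δρ/Δz = g·(Δρ/ρ₀)/Δz = 9.8 × 6.511 × 10⁻⁴ / 59 = 1.0815 × 10⁻⁴ s⁻² ≈ 1.08 × 10⁻⁴ s⁻².

1.08 × 10⁻⁴ s⁻²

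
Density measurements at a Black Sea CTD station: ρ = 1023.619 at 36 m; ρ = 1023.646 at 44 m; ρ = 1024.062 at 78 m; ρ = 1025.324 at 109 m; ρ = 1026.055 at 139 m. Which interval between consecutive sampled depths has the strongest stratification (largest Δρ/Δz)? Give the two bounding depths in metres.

Compute the density gradient over each adjacent pair:
  36–44 m: Δρ/Δz = 0.027/8 = 3.4 × 10⁻³ kg m⁻⁴
  44–78 m: Δρ/Δz = 0.416/34 = 0.012 kg m⁻⁴
  78–109 m: Δρ/Δz = 1.262/31 = 0.041 kg m⁻⁴
  109–139 m: Δρ/Δz = 0.731/30 = 0.024 kg m⁻⁴
The largest gradient is in the 78–109 m interval — the pycnocline.

78–109 m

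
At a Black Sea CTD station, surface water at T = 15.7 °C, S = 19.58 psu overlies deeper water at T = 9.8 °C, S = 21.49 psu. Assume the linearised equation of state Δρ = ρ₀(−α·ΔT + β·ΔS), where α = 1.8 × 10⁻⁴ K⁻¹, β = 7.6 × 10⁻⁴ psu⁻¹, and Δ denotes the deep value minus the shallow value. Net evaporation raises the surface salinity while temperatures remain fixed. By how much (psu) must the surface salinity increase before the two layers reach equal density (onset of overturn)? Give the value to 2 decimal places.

3.31 psu

Neutral buoyancy requires −α(T_deep − T_surf) + β(S_deep − S_surf′) = 0.
S_surf′ = S_deep − (α/β)·ΔT = 21.49 − (1.8 × 10⁻⁴/7.6 × 10⁻⁴)·(-5.9) = 22.8874 psu.
Increase required: 22.8874 − 19.58 = 3.3074 psu.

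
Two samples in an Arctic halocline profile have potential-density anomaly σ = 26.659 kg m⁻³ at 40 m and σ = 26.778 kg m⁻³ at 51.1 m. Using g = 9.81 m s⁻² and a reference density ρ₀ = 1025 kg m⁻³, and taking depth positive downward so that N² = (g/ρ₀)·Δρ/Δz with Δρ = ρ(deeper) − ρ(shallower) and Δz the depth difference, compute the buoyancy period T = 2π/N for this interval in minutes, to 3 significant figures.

Δρ = 1026.778 − 1026.659 = 0.119 kg m⁻³ over Δz = 51.1 − 40 = 11.1 m.
N² = (9.81/1025) × (0.119/11.1) = 1.0261 × 10⁻⁴ s⁻².
N = √(1.0261 × 10⁻⁴) = 0.010130 rad s⁻¹, so T = 2π/N = 620.26 s = 10.338 min ≈ 10.3 min.

10.3 min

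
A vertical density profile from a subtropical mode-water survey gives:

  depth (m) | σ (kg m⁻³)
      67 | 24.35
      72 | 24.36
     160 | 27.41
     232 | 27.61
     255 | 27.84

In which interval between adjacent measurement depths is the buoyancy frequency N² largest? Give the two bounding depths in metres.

Compute the density gradient over each adjacent pair:
  67–72 m: Δρ/Δz = 0.01/5 = 2.0 × 10⁻³ kg m⁻⁴
  72–160 m: Δρ/Δz = 3.05/88 = 0.035 kg m⁻⁴
  160–232 m: Δρ/Δz = 0.20/72 = 2.8 × 10⁻³ kg m⁻⁴
  232–255 m: Δρ/Δz = 0.23/23 = 0.010 kg m⁻⁴
The largest gradient is in the 72–160 m interval — the pycnocline.

72–160 m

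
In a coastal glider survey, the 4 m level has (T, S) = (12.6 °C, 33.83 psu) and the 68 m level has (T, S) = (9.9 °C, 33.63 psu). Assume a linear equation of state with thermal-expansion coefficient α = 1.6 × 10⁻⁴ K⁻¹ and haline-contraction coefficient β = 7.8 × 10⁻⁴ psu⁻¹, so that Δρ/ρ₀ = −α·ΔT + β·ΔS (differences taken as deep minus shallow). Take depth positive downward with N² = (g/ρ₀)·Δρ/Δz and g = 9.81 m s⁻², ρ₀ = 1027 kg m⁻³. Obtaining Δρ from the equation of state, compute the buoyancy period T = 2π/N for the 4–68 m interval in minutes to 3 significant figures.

16.1 min

ΔT = -2.7 K, ΔS = -0.20 psu (deep − shallow).
Δρ/ρ₀ = −αΔT + βΔS = 4.32 × 10⁻⁴ − 1.56 × 10⁻⁴ = 2.76 × 10⁻⁴, so Δρ ≈ 0.2835 kg m⁻³.
N² = (g/ρ₀)·Δρ/Δz = g·(Δρ/ρ₀)/Δz = 9.81 × 2.76 × 10⁻⁴ / 64 = 4.2306 × 10⁻⁵ s⁻².
N = √(4.2306 × 10⁻⁵) = 6.5043 × 10⁻³ rad s⁻¹ → T = 2π/N = 966.00 s = 16.100 min ≈ 16.1 min.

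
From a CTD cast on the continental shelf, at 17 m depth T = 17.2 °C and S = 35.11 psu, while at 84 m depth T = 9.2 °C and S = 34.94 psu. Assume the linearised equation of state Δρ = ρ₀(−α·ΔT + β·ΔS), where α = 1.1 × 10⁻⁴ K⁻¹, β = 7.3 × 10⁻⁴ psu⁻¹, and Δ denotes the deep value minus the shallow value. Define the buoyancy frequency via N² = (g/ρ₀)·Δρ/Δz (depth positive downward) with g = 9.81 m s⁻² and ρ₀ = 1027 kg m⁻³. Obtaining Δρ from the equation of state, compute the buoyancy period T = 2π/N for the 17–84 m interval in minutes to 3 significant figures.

ΔT = -8.0 K, ΔS = -0.17 psu (deep − shallow).
Δρ/ρ₀ = −αΔT + βΔS = 8.80 × 10⁻⁴ − 1.241 × 10⁻⁴ = 7.559 × 10⁻⁴, so Δρ ≈ 0.7763 kg m⁻³.
N² = (g/ρ₀)·Δρ/Δz = g·(Δρ/ρ₀)/Δz = 9.81 × 7.559 × 10⁻⁴ / 67 = 1.1068 × 10⁻⁴ s⁻².
N = √(1.1068 × 10⁻⁴) = 0.010520 rad s⁻¹ → T = 2π/N = 597.26 s = 9.9543 min ≈ 9.95 min.

9.95 min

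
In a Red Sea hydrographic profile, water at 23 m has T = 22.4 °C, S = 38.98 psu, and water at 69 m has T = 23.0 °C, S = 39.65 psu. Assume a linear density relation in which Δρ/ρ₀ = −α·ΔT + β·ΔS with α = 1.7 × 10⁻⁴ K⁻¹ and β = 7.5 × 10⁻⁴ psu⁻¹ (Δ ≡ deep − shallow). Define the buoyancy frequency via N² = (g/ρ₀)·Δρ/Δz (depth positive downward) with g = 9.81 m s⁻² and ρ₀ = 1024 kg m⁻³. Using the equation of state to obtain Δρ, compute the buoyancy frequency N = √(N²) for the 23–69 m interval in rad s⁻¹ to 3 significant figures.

9.24 × 10⁻³ rad s⁻¹

ΔT = +0.6 K, ΔS = +0.67 psu (deep − shallow).
Δρ/ρ₀ = −αΔT + βΔS = -1.02 × 10⁻⁴ + 5.025 × 10⁻⁴ = 4.005 × 10⁻⁴, so Δρ ≈ 0.4101 kg m⁻³.
N² = (g/ρ₀)·Δρ/Δz = g·(Δρ/ρ₀)/Δz = 9.81 × 4.005 × 10⁻⁴ / 46 = 8.5411 × 10⁻⁵ s⁻².
N = √(8.5411 × 10⁻⁵) = 9.2418 × 10⁻³ rad s⁻¹ ≈ 9.24 × 10⁻³ rad s⁻¹.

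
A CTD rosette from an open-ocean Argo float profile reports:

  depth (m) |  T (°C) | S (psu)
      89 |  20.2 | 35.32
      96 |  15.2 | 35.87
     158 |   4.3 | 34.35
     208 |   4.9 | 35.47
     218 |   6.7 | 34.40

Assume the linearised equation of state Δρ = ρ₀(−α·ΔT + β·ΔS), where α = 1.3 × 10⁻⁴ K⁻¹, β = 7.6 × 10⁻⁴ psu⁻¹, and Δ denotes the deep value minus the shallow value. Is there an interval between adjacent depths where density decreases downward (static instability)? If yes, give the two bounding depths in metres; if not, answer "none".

208–218 m

Evaluate Δρ/ρ₀ = −αΔT + βΔS across each adjacent pair:
  89–96 m: −αΔT+βΔS = −(1.3 × 10⁻⁴)(-5.0)+(7.6 × 10⁻⁴)(+0.55) = 1.1 × 10⁻³ → stable
  96–158 m: −αΔT+βΔS = −(1.3 × 10⁻⁴)(-10.9)+(7.6 × 10⁻⁴)(-1.52) = 2.6 × 10⁻⁴ → stable
  158–208 m: −αΔT+βΔS = −(1.3 × 10⁻⁴)(+0.6)+(7.6 × 10⁻⁴)(+1.12) = 7.7 × 10⁻⁴ → stable
  208–218 m: −αΔT+βΔS = −(1.3 × 10⁻⁴)(+1.8)+(7.6 × 10⁻⁴)(-1.07) = -1.0 × 10⁻³ → UNSTABLE
The 208–218 m interval has Δρ < 0: lighter water underlies denser water.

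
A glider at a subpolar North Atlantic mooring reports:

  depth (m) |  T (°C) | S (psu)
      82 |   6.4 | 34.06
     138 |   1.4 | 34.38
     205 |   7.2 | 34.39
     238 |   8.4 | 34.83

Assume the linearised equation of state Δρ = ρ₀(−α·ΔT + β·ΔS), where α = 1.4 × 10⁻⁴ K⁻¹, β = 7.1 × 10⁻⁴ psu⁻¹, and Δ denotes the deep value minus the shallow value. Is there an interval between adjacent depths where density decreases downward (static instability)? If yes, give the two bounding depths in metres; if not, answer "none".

138–205 m

Evaluate Δρ/ρ₀ = −αΔT + βΔS across each adjacent pair:
  82–138 m: −αΔT+βΔS = −(1.4 × 10⁻⁴)(-5.0)+(7.1 × 10⁻⁴)(+0.32) = 9.3 × 10⁻⁴ → stable
  138–205 m: −αΔT+βΔS = −(1.4 × 10⁻⁴)(+5.8)+(7.1 × 10⁻⁴)(+0.01) = -8.0 × 10⁻⁴ → UNSTABLE
  205–238 m: −αΔT+βΔS = −(1.4 × 10⁻⁴)(+1.2)+(7.1 × 10⁻⁴)(+0.44) = 1.4 × 10⁻⁴ → stable
The 138–205 m interval has Δρ < 0: lighter water underlies denser water.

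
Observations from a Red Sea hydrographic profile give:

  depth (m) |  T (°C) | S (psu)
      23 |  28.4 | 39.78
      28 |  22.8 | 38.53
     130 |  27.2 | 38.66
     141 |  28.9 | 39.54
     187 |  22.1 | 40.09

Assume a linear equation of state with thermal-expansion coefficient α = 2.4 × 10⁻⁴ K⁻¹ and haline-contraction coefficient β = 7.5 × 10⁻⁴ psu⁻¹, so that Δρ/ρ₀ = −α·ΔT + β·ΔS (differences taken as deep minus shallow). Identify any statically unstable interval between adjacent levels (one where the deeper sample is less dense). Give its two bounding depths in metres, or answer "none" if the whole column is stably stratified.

Evaluate Δρ/ρ₀ = −αΔT + βΔS across each adjacent pair:
  23–28 m: −αΔT+βΔS = −(2.4 × 10⁻⁴)(-5.6)+(7.5 × 10⁻⁴)(-1.25) = 4.1 × 10⁻⁴ → stable
  28–130 m: −αΔT+βΔS = −(2.4 × 10⁻⁴)(+4.4)+(7.5 × 10⁻⁴)(+0.13) = -9.6 × 10⁻⁴ → UNSTABLE
  130–141 m: −αΔT+βΔS = −(2.4 × 10⁻⁴)(+1.7)+(7.5 × 10⁻⁴)(+0.88) = 2.5 × 10⁻⁴ → stable
  141–187 m: −αΔT+βΔS = −(2.4 × 10⁻⁴)(-6.8)+(7.5 × 10⁻⁴)(+0.55) = 2.0 × 10⁻³ → stable
The 28–130 m interval has Δρ < 0: lighter water underlies denser water.

28–130 m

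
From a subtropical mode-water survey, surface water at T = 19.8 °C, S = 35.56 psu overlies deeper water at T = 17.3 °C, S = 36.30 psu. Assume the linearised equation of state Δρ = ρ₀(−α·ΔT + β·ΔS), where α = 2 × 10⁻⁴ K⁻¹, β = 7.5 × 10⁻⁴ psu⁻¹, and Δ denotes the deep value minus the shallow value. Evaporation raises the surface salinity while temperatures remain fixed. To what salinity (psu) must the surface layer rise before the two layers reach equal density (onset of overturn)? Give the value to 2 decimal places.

36.97 psu

Neutral buoyancy requires −α(T_deep − T_surf) + β(S_deep − S_surf′) = 0.
S_surf′ = S_deep − (α/β)·ΔT = 36.30 − (2 × 10⁻⁴/7.5 × 10⁻⁴)·(-2.5) = 36.9667 psu.
Increase required: 36.9667 − 35.56 = 1.4067 psu.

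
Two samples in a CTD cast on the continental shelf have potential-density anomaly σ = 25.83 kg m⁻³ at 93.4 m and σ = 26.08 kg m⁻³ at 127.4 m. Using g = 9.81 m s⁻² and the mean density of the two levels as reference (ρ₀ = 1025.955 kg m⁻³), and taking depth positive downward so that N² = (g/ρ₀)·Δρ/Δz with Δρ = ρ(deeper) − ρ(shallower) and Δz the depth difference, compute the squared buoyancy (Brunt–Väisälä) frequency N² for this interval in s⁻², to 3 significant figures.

7.03 × 10⁻⁵ s⁻²

Δρ = 1026.08 − 1025.83 = 0.25 kg m⁻³ over Δz = 127.4 − 93.4 = 34 m.
N² = (9.81/1025.955) × (0.25/34) = 7.0308 × 10⁻⁵ s⁻² ≈ 7.03 × 10⁻⁵ s⁻².
N² > 0, so the interval is statically stable.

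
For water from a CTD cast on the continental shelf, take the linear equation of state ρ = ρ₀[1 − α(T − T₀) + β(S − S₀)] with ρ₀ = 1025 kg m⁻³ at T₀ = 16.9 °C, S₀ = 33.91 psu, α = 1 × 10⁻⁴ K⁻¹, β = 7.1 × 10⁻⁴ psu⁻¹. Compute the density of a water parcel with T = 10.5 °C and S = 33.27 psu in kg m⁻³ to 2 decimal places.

T − T₀ = -6.4 K, S − S₀ = -0.64 psu.
Bracket = 1 − α·(-6.4) + β·(-0.64) = 1 + (1.856 × 10⁻⁴) = 1.0001856.
ρ = 1025 × 1.0001856 = 1025.19 kg m⁻³.

1025.19 kg m⁻³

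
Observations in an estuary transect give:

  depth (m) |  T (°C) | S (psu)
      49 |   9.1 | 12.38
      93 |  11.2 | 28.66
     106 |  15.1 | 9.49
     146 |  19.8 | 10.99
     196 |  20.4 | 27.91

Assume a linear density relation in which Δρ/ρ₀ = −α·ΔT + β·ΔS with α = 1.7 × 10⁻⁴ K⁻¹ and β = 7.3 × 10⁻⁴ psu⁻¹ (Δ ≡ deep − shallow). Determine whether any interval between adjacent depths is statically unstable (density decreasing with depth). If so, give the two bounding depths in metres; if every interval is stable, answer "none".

93–106 m

Evaluate Δρ/ρ₀ = −αΔT + βΔS across each adjacent pair:
  49–93 m: −αΔT+βΔS = −(1.7 × 10⁻⁴)(+2.1)+(7.3 × 10⁻⁴)(+16.28) = 0.012 → stable
  93–106 m: −αΔT+βΔS = −(1.7 × 10⁻⁴)(+3.9)+(7.3 × 10⁻⁴)(-19.17) = -0.015 → UNSTABLE
  106–146 m: −αΔT+βΔS = −(1.7 × 10⁻⁴)(+4.7)+(7.3 × 10⁻⁴)(+1.50) = 3.0 × 10⁻⁴ → stable
  146–196 m: −αΔT+βΔS = −(1.7 × 10⁻⁴)(+0.6)+(7.3 × 10⁻⁴)(+16.92) = 0.012 → stable
The 93–106 m interval has Δρ < 0: lighter water underlies denser water.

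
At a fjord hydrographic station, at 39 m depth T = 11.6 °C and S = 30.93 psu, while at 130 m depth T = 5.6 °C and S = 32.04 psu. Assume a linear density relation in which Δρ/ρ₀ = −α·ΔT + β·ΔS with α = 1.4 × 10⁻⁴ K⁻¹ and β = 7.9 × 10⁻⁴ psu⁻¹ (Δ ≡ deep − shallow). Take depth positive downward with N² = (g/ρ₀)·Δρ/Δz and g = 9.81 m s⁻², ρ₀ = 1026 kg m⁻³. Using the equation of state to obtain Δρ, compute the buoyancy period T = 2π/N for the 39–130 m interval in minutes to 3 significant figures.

ΔT = -6.0 K, ΔS = +1.11 psu (deep − shallow).
Δρ/ρ₀ = −αΔT + βΔS = 8.40 × 10⁻⁴ + 8.769 × 10⁻⁴ = 1.7169 × 10⁻³, so Δρ ≈ 1.762 kg m⁻³.
N² = (g/ρ₀)·Δρ/Δz = g·(Δρ/ρ₀)/Δz = 9.81 × 1.7169 × 10⁻³ / 91 = 1.8509 × 10⁻⁴ s⁻².
N = √(1.8509 × 10⁻⁴) = 0.013605 rad s⁻¹ → T = 2π/N = 461.83 s = 7.6972 min ≈ 7.70 min.

7.70 min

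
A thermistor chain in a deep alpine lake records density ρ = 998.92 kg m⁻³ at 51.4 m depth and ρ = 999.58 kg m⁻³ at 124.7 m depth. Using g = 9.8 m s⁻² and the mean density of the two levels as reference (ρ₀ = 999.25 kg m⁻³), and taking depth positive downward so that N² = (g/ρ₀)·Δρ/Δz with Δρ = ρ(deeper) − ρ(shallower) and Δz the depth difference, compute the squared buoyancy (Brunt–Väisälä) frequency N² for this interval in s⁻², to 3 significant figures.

8.83 × 10⁻⁵ s⁻²

Δρ = 999.58 − 998.92 = 0.66 kg m⁻³ over Δz = 124.7 − 51.4 = 73.3 m.
N² = (9.8/999.25) × (0.66/73.3) = 8.8306 × 10⁻⁵ s⁻² ≈ 8.83 × 10⁻⁵ s⁻².
Since Δρ > 0 the layer is stably stratified.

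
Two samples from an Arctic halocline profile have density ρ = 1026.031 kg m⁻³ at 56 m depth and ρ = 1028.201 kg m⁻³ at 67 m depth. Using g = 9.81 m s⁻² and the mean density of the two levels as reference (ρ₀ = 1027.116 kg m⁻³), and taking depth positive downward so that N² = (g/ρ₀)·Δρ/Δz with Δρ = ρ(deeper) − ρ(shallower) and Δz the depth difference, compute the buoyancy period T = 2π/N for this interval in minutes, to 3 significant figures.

2.41 min

Δρ = 1028.201 − 1026.031 = 2.170 kg m⁻³ over Δz = 67 − 56 = 11 m.
N² = (9.81/1027.116) × (2.170/11) = 1.8842 × 10⁻³ s⁻².
N = √(1.8842 × 10⁻³) = 0.043407 rad s⁻¹, so T = 2π/N = 144.75 s = 2.4125 min ≈ 2.41 min.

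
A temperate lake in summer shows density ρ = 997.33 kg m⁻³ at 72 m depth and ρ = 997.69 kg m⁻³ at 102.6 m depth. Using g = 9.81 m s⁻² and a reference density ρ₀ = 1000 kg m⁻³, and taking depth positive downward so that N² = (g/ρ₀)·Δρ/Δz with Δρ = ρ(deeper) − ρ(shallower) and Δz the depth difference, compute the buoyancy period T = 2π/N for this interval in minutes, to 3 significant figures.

9.75 min

Δρ = 997.69 − 997.33 = 0.36 kg m⁻³ over Δz = 102.6 − 72 = 30.6 m.
N² = (9.81/1000) × (0.36/30.6) = 1.1541 × 10⁻⁴ s⁻².
N = √(1.1541 × 10⁻⁴) = 0.010743 rad s⁻¹, so T = 2π/N = 584.86 s = 9.7477 min ≈ 9.75 min.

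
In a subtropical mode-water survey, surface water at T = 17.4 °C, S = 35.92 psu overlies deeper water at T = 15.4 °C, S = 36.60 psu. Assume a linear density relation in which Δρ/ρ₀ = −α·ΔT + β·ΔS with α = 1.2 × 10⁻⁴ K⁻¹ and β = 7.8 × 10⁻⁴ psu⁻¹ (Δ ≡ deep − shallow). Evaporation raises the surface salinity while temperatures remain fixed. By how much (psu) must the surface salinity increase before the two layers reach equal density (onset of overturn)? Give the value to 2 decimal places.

Neutral buoyancy requires −α(T_deep − T_surf) + β(S_deep − S_surf′) = 0.
S_surf′ = S_deep − (α/β)·ΔT = 36.60 − (1.2 × 10⁻⁴/7.8 × 10⁻⁴)·(-2.0) = 36.9077 psu.
Increase required: 36.9077 − 35.92 = 0.9877 psu.

0.99 psu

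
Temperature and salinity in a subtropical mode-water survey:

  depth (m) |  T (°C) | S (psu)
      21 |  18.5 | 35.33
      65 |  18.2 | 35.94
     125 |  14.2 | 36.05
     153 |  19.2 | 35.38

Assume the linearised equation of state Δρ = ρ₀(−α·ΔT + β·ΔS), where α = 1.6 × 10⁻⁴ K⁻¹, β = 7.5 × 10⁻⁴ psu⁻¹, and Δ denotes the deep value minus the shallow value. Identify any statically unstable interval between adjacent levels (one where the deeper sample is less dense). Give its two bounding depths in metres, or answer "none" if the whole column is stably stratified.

125–153 m

Evaluate Δρ/ρ₀ = −αΔT + βΔS across each adjacent pair:
  21–65 m: −αΔT+βΔS = −(1.6 × 10⁻⁴)(-0.3)+(7.5 × 10⁻⁴)(+0.61) = 5.1 × 10⁻⁴ → stable
  65–125 m: −αΔT+βΔS = −(1.6 × 10⁻⁴)(-4.0)+(7.5 × 10⁻⁴)(+0.11) = 7.2 × 10⁻⁴ → stable
  125–153 m: −αΔT+βΔS = −(1.6 × 10⁻⁴)(+5.0)+(7.5 × 10⁻⁴)(-0.67) = -1.3 × 10⁻³ → UNSTABLE
The 125–153 m interval has Δρ < 0: lighter water underlies denser water.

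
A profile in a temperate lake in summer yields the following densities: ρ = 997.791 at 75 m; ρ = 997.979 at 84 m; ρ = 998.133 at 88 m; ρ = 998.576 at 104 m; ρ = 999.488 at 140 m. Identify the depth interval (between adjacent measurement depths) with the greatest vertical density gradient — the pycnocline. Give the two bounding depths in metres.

84–88 m

Compute the density gradient over each adjacent pair:
  75–84 m: Δρ/Δz = 0.188/9 = 0.021 kg m⁻⁴
  84–88 m: Δρ/Δz = 0.154/4 = 0.038 kg m⁻⁴
  88–104 m: Δρ/Δz = 0.443/16 = 0.028 kg m⁻⁴
  104–140 m: Δρ/Δz = 0.912/36 = 0.025 kg m⁻⁴
The largest gradient is in the 84–88 m interval — the pycnocline.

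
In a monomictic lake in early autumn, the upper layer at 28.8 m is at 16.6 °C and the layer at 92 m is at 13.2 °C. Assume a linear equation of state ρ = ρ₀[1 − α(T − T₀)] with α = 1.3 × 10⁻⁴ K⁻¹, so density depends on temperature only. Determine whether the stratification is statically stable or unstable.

ΔT = 13.2 − 16.6 = -3.4 K, so Δρ/ρ₀ = −αΔT = 4.42 × 10⁻⁴.
Δρ/ρ₀ > 0, so Δρ > 0: deeper water is denser → statically stable.

stable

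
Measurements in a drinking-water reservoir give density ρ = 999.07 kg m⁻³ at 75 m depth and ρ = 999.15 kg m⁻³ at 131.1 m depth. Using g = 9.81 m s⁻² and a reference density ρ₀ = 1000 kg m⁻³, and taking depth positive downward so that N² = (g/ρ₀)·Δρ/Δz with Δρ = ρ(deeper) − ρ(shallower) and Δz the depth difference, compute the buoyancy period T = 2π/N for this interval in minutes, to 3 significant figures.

Δρ = 999.15 − 999.07 = 0.08 kg m⁻³ over Δz = 131.1 − 75 = 56.1 m.
N² = (9.81/1000) × (0.08/56.1) = 1.3989 × 10⁻⁵ s⁻².
N = √(1.3989 × 10⁻⁵) = 3.7402 × 10⁻³ rad s⁻¹, so T = 2π/N = 1.6799 × 10³ s = 27.998 min ≈ 28.0 min.

28.0 min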